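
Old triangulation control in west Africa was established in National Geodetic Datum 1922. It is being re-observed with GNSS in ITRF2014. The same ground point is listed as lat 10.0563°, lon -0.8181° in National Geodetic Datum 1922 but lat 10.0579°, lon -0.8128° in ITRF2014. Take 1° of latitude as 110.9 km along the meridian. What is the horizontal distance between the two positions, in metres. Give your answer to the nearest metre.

605 m

Δφ = 10.0579° − 10.0563° = +0.0016°; Δλ = -0.8128° − -0.8181° = +0.0053°.
ΔN = Δφ × 110900 = 177.4 m; ΔE = Δλ × 110900 × cos(10.0563°) = +0.0053 × 110900 × 0.984637 = 578.7 m.
Distance = √(ΔE² + ΔN²) = √(578.7² + 177.4²) = 605.3 m.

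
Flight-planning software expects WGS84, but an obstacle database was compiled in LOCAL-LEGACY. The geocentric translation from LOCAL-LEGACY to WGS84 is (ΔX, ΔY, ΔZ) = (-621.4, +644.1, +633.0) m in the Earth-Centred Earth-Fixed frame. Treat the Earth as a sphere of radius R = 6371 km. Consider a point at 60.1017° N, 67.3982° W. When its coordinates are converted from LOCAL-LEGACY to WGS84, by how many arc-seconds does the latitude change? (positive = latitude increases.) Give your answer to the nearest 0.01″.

sin φ = 0.866912, cos φ = 0.498462, sin λ = -0.923198, cos λ = 0.384324.
North component: ΔN = −sin φ cos λ·ΔX − sin φ sin λ·ΔY + cos φ·ΔZ = −(0.866912)(0.384324)(-621.4) − (0.866912)(-0.923198)(644.1) + (0.498462)(633.0) = 1038.05 m.
1° of latitude spans πR/180 = 111195 m, so Δφ = 1038.05 / 111195 × 3600 = 33.608″.

Δφ = 33.61″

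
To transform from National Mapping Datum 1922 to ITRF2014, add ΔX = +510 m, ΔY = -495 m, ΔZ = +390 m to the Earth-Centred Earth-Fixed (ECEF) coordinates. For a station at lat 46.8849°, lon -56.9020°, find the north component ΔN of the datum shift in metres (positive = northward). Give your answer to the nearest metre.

The local north axis is (−sin φ cos λ, −sin φ sin λ, cos φ), giving ΔN = -203.298 − 302.709 + 266.552 = -239.46 m.

ΔN = -239 m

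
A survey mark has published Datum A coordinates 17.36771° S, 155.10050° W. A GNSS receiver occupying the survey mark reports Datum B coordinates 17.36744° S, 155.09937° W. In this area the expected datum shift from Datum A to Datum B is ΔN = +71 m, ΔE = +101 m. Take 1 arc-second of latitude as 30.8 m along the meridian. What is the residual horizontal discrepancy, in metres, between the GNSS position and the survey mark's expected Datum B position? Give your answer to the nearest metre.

45 m

Observed coordinate differences: Δφ = +0.00027°, Δλ = +0.00113°.
Converting to metres (1° lat = 110880 m, cos φ = 0.954409): observed ΔN = 29.9 m, observed ΔE = 119.6 m.
Subtracting the expected shift leaves a residual of 29.9 − (71) = -41.1 m north and 119.6 − (101) = 18.6 m east.
Residual distance = √((-41.1)² + 18.6²) = 45.1 m.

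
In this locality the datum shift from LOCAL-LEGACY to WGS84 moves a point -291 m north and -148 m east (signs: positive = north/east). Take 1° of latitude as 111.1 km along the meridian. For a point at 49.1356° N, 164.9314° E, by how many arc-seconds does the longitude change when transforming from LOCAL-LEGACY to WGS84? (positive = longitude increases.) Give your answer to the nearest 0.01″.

Δλ = -7.33″

At latitude 49.1356°, cos φ = 0.654271.
1° of longitude at this latitude = 111.1 × cos φ = 72.69 km, so Δλ = -148.0 / 72689.5 = -0.0020361° = -7.330″.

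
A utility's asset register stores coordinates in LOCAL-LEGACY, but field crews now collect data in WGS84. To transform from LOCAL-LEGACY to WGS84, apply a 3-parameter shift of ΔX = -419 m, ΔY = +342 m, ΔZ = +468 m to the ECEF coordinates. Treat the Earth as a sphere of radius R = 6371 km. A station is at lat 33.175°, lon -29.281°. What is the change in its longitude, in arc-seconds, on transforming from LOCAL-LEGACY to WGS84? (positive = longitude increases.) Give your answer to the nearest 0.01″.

Δλ = 3.61″

sin φ = 0.547198, cos φ = 0.837003, sin λ = -0.489093, cos λ = 0.872232.
East component: ΔE = −sin λ·ΔX + cos λ·ΔY = −(-0.489093)(-419) + (0.872232)(342) = 93.37 m.
1° of latitude spans πR/180 = 111195 m; at latitude φ, 1° of longitude spans that × cos φ = 93070.5 m, so Δλ = 93.37 / 93070.5 × 3600 = 3.612″.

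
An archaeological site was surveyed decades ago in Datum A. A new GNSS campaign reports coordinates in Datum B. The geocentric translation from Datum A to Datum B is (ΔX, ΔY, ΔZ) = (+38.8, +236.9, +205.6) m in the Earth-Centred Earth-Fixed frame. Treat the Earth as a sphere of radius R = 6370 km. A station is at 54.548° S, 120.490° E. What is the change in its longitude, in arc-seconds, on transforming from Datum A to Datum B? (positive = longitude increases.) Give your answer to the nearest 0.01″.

Δλ = -8.58″

sin φ = -0.814602, cos φ = 0.580021, sin λ = 0.861718, cos λ = -0.507388.
East component: ΔE = −sin λ·ΔX + cos λ·ΔY = −(0.861718)(38.8) + (-0.507388)(236.9) = -153.63 m.
1° of latitude spans πR/180 = 111177 m; at latitude φ, 1° of longitude spans that × cos φ = 64485.2 m, so Δλ = -153.63 / 64485.2 × 3600 = -8.577″.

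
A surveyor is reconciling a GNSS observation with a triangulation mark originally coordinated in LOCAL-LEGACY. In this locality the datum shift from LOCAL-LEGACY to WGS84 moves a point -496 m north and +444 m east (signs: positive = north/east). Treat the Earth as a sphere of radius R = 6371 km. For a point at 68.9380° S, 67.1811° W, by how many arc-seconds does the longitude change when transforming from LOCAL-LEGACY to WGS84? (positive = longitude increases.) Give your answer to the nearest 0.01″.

At latitude -68.9380°, cos φ = 0.359378.
One radian of longitude at latitude φ spans R cos φ, so Δλ = ΔE / (R cos φ) = 444.0 / (6371000 × 0.359378) = 1.9392e-04 rad = 39.999″.

Δλ = 40.00″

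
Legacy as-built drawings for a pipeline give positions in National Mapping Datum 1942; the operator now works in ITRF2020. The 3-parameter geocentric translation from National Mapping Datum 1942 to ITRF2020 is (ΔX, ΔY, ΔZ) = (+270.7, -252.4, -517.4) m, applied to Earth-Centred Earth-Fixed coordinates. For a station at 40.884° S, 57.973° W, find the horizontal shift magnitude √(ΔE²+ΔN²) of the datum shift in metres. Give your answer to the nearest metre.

184 m

At φ = -40.884°, λ = -57.973°: sin φ = -0.654530, cos φ = 0.756036, sin λ = -0.847798, cos λ = 0.530319.
ΔE = −sin λ·ΔX + cos λ·ΔY = −(-0.847798)·(270.7) + (0.530319)·(-252.4) = 95.65 m.
ΔN = −sin φ cos λ·ΔX − sin φ sin λ·ΔY + cos φ·ΔZ = −(-0.654530)(0.530319)(270.7) − (-0.654530)(-0.847798)(-252.4) + (0.756036)(-517.4) = -157.15 m.
Horizontal magnitude = √(ΔE² + ΔN²) = √(95.65² + (-157.15)²) = 183.97 m.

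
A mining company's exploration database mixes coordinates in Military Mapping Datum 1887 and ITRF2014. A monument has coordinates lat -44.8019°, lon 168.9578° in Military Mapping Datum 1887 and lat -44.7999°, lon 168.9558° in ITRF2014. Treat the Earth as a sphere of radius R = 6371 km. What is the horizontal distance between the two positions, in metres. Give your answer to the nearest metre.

273 m

Δφ = -44.7999° − -44.8019° = +0.0020°; Δλ = 168.9558° − 168.9578° = -0.0020°.
1° along a meridian = πR/180 = 111195 m.
ΔN = Δφ × 111195 = 222.4 m; ΔE = Δλ × 111195 × cos(-44.8019°) = -0.0020 × 111195 × 0.709547 = -157.8 m.
Distance = √(ΔE² + ΔN²) = √((-157.8)² + 222.4²) = 272.7 m.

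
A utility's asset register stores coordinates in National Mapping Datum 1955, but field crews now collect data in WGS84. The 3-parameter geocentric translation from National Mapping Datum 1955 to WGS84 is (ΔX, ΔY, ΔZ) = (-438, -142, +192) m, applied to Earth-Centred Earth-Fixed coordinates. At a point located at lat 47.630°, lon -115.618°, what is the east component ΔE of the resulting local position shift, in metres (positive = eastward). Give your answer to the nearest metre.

At φ = 47.630°, λ = -115.618°: sin φ = 0.738808, cos φ = 0.673916, sin λ = -0.901697, cos λ = -0.432369.
ΔE = −sin λ·ΔX + cos λ·ΔY = −(-0.901697)·(-438) + (-0.432369)·(-142) = -333.55 m.

ΔE = -334 m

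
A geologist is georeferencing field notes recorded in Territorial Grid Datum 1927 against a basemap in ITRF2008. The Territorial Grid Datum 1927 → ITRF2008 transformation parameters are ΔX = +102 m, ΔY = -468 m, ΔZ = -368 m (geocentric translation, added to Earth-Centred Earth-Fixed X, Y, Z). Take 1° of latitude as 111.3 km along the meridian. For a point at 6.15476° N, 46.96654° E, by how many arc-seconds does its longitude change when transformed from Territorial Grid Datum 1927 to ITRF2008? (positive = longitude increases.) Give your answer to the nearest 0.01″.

Δλ = -12.82″

sin φ = 0.107214, cos φ = 0.994236, sin λ = 0.730955, cos λ = 0.682425.
East component: ΔE = −sin λ·ΔX + cos λ·ΔY = −(0.730955)(102) + (0.682425)(-468) = -393.93 m.
1° of latitude spans 111300 m; at latitude φ, 1° of longitude spans that × cos φ = 110658.5 m, so Δλ = -393.93 / 110658.5 × 3600 = -12.816″.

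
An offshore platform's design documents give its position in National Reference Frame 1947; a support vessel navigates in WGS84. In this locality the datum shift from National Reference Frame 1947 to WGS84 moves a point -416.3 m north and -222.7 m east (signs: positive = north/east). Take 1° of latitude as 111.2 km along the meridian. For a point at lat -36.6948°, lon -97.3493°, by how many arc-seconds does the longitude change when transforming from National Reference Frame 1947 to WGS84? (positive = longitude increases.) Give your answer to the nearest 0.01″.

At latitude -36.6948°, cos φ = 0.801830.
1° of longitude at this latitude = 111.2 × cos φ = 89.16 km, so Δλ = -222.7 / 89163.5 = -0.0024977° = -8.992″.

Δλ = -8.99″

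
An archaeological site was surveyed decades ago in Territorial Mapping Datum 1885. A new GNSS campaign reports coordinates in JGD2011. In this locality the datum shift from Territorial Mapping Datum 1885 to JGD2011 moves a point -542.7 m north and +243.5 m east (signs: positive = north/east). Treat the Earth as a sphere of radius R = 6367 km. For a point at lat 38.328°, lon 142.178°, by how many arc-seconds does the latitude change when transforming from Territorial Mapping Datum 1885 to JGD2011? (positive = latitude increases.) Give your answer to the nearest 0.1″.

On a sphere of radius R, 1 rad of latitude = R, so Δφ = ΔN / R = -542.7 / 6367000 = -8.5236e-05 rad = -17.581″.

Δφ = -17.6″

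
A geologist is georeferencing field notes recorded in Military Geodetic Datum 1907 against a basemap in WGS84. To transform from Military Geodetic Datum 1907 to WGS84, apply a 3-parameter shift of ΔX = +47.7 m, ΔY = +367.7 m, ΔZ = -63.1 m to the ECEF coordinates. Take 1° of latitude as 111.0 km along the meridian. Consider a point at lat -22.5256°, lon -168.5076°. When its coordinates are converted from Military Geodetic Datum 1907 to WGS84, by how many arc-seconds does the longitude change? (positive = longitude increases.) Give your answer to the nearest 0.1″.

sin φ = -0.383096, cos φ = 0.923708, sin λ = -0.199238, cos λ = -0.979951.
East component: ΔE = −sin λ·ΔX + cos λ·ΔY = −(-0.199238)(47.7) + (-0.979951)(367.7) = -350.82 m.
1° of latitude spans 111000 m; at latitude φ, 1° of longitude spans that × cos φ = 102531.6 m, so Δλ = -350.82 / 102531.6 × 3600 = -12.318″.

Δλ = -12.3″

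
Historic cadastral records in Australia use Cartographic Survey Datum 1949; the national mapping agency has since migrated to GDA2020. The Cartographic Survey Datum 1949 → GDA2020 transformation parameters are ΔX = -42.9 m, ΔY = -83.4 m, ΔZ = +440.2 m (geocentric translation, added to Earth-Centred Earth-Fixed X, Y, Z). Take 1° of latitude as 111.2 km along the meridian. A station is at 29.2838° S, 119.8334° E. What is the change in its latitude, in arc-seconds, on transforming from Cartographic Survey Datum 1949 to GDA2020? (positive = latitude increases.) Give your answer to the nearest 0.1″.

Δφ = 11.6″

sin φ = -0.489136, cos φ = 0.872208, sin λ = 0.867476, cos λ = -0.497480.
North component: ΔN = −sin φ cos λ·ΔX − sin φ sin λ·ΔY + cos φ·ΔZ = −(-0.489136)(-0.497480)(-42.9) − (-0.489136)(0.867476)(-83.4) + (0.872208)(440.2) = 359.00 m.
1° of latitude spans 111200 m, so Δφ = 359.00 / 111200 × 3600 = 11.622″.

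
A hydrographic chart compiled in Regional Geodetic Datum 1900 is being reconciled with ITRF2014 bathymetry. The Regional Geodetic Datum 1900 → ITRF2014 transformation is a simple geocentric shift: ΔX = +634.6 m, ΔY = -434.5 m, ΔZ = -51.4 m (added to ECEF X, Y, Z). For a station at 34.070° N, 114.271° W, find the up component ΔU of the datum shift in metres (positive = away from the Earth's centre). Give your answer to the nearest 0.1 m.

ΔU = 83.2 m

At φ = 34.070°, λ = -114.271°: sin φ = 0.560205, cos φ = 0.828354, sin λ = -0.911611, cos λ = -0.411053.
ΔU = cos φ cos λ·ΔX + cos φ sin λ·ΔY + sin φ·ΔZ = (0.828354)(-0.411053)(634.6) + (0.828354)(-0.911611)(-434.5) + (0.560205)(-51.4) = 83.23 m.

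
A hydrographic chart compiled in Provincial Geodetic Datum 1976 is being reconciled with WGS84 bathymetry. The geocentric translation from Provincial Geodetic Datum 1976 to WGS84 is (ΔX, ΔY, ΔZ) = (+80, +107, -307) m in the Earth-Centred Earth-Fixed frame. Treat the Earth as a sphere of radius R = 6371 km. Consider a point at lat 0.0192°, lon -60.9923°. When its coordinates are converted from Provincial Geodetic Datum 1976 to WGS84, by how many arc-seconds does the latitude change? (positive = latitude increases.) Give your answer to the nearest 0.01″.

sin φ = 0.000335, cos φ = 1.000000, sin λ = -0.874555, cos λ = 0.484927.
North component: ΔN = −sin φ cos λ·ΔX − sin φ sin λ·ΔY + cos φ·ΔZ = −(0.000335)(0.484927)(80) − (0.000335)(-0.874555)(107) + (1.000000)(-307) = -306.98 m.
1° of latitude spans πR/180 = 111195 m, so Δφ = -306.98 / 111195 × 3600 = -9.939″.

Δφ = -9.94″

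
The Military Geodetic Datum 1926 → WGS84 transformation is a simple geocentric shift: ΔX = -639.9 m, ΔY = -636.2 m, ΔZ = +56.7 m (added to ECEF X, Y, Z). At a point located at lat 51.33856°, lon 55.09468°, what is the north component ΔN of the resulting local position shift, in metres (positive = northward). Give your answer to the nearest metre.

The local north axis is (−sin φ cos λ, −sin φ sin λ, cos φ), giving ΔN = 285.920 + 407.407 + 35.421 = 728.75 m.

ΔN = 729 m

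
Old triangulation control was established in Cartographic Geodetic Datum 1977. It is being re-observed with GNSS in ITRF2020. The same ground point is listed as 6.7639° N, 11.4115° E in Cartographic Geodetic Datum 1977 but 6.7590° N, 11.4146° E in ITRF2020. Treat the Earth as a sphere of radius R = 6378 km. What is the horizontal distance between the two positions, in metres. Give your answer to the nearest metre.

Δφ = 6.7590° − 6.7639° = -0.0049°; Δλ = 11.4146° − 11.4115° = +0.0031°.
1° along a meridian = πR/180 = 111317 m.
ΔN = Δφ × 111317 = -545.5 m; ΔE = Δλ × 111317 × cos(6.7639°) = +0.0031 × 111317 × 0.993040 = 342.7 m.
Distance = √(ΔE² + ΔN²) = √(342.7² + (-545.5)²) = 644.2 m.

644 m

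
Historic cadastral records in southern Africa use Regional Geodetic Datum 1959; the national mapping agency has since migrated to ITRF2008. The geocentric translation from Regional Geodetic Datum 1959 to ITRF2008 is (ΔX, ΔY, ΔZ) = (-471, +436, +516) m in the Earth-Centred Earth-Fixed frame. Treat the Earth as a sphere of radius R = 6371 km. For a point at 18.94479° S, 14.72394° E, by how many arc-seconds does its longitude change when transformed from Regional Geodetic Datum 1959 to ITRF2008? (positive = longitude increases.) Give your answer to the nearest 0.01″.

Δλ = 18.53″

sin φ = -0.324657, cos φ = 0.945832, sin λ = 0.254162, cos λ = 0.967162.
East component: ΔE = −sin λ·ΔX + cos λ·ΔY = −(0.254162)(-471) + (0.967162)(436) = 541.39 m.
1° of latitude spans πR/180 = 111195 m; at latitude φ, 1° of longitude spans that × cos φ = 105171.7 m, so Δλ = 541.39 / 105171.7 × 3600 = 18.532″.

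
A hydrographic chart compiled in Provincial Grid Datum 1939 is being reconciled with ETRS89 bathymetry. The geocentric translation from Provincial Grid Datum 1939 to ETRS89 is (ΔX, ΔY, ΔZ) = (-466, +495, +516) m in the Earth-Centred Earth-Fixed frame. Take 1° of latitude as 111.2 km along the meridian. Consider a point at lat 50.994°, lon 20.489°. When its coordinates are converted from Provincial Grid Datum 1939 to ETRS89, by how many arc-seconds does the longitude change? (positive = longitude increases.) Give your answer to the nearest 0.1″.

sin φ = 0.777080, cos φ = 0.629402, sin λ = 0.350028, cos λ = 0.936739.
East component: ΔE = −sin λ·ΔX + cos λ·ΔY = −(0.350028)(-466) + (0.936739)(495) = 626.80 m.
1° of latitude spans 111200 m; at latitude φ, 1° of longitude spans that × cos φ = 69989.5 m, so Δλ = 626.80 / 69989.5 × 3600 = 32.240″.

Δλ = 32.2″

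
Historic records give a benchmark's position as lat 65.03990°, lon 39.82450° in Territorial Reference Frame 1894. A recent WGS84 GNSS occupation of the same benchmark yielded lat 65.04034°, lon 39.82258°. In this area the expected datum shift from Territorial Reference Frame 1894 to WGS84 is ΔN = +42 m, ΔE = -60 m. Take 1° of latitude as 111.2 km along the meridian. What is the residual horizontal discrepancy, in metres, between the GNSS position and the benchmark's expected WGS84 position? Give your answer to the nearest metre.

Observed coordinate differences: Δφ = +0.00044°, Δλ = -0.00192°.
Converting to metres (1° lat = 111200 m, cos φ = 0.421987): observed ΔN = 48.9 m, observed ΔE = -90.1 m.
Subtracting the expected shift leaves a residual of 48.9 − (42) = 6.9 m north and -90.1 − (-60) = -30.1 m east.
Residual distance = √(6.9² + (-30.1)²) = 30.9 m.

31 m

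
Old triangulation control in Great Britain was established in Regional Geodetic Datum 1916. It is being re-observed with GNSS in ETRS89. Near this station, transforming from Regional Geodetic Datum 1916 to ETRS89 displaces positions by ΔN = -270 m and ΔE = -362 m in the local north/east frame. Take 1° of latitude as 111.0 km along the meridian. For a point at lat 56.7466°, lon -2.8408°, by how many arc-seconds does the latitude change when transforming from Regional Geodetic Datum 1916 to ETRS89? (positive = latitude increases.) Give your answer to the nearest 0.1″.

1° of latitude = 111.0 km, so Δφ = -270.0 / 111000 = -0.0024324° = -8.757″.

Δφ = -8.8″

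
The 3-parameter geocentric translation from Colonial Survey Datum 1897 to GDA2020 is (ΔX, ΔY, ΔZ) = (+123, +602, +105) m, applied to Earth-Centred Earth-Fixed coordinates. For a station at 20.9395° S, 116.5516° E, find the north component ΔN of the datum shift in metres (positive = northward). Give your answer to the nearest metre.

ΔN = 271 m

At φ = -20.9395°, λ = 116.5516°: sin φ = -0.357382, cos φ = 0.933958, sin λ = 0.894532, cos λ = -0.447004.
ΔN = −sin φ cos λ·ΔX − sin φ sin λ·ΔY + cos φ·ΔZ = −(-0.357382)(-0.447004)(123) − (-0.357382)(0.894532)(602) + (0.933958)(105) = 270.87 m.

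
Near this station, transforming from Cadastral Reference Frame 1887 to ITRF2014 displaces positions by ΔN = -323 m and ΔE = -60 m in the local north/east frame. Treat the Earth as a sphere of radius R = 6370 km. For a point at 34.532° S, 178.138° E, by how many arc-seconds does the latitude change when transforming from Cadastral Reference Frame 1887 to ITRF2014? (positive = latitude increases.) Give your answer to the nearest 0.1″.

On a sphere of radius R, 1 rad of latitude = R, so Δφ = ΔN / R = -323.0 / 6370000 = -5.0706e-05 rad = -10.459″.

Δφ = -10.5″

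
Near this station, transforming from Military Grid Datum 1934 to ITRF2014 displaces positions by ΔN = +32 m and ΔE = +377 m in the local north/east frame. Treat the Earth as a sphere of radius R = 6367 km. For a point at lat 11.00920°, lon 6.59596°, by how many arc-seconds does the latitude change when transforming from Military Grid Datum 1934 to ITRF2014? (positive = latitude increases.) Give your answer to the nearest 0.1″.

On a sphere of radius R, 1 rad of latitude = R, so Δφ = ΔN / R = 32.0 / 6367000 = 5.0259e-06 rad = 1.037″.

Δφ = 1.0″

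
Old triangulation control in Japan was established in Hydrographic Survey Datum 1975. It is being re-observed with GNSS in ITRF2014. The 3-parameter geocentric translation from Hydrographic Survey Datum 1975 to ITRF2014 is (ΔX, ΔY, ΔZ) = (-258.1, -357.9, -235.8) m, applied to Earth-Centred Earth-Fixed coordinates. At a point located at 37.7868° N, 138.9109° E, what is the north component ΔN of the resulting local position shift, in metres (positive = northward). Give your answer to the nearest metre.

ΔN = -161 m

The local north axis is (−sin φ cos λ, −sin φ sin λ, cos φ), giving ΔN = -119.192 + 144.127 − 186.352 = -161.42 m.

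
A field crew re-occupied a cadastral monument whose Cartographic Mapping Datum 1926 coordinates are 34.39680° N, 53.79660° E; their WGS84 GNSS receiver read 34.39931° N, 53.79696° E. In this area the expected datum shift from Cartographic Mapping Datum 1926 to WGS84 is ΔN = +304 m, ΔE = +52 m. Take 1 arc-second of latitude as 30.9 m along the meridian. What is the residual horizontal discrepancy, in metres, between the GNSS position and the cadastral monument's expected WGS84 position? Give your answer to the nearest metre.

31 m

Observed coordinate differences: Δφ = +0.00251°, Δλ = +0.00036°.
Converting to metres (1° lat = 111240 m, cos φ = 0.825145): observed ΔN = 279.2 m, observed ΔE = 33.0 m.
Subtracting the expected shift leaves a residual of 279.2 − (304) = -24.8 m north and 33.0 − (52) = -19.0 m east.
Residual distance = √((-24.8)² + (-19.0)²) = 31.2 m.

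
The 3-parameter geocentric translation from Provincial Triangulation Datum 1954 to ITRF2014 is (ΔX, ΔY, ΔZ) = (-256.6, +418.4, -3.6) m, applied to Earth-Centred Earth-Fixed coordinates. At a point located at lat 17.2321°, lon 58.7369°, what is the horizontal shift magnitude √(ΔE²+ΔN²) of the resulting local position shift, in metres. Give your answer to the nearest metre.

At φ = 17.2321°, λ = 58.7369°: sin φ = 0.296243, cos φ = 0.955113, sin λ = 0.854793, cos λ = 0.518969.
ΔE = −sin λ·ΔX + cos λ·ΔY = −(0.854793)·(-256.6) + (0.518969)·(418.4) = 436.48 m.
ΔN = −sin φ cos λ·ΔX − sin φ sin λ·ΔY + cos φ·ΔZ = −(0.296243)(0.518969)(-256.6) − (0.296243)(0.854793)(418.4) + (0.955113)(-3.6) = -69.94 m.
Horizontal magnitude = √(ΔE² + ΔN²) = √(436.48² + (-69.94)²) = 442.04 m.

442 m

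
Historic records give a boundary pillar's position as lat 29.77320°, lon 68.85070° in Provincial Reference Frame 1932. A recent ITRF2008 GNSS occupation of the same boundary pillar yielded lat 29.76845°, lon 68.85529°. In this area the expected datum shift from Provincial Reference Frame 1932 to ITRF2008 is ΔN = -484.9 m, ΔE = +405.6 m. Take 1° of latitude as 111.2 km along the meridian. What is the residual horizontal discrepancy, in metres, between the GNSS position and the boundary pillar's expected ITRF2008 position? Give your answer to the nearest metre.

57 m

Observed coordinate differences: Δφ = -0.00475°, Δλ = +0.00459°.
Converting to metres (1° lat = 111200 m, cos φ = 0.867998): observed ΔN = -528.2 m, observed ΔE = 443.0 m.
Subtracting the expected shift leaves a residual of -528.2 − (-484.9) = -43.3 m north and 443.0 − (405.6) = 37.4 m east.
Residual distance = √((-43.3)² + 37.4²) = 57.2 m.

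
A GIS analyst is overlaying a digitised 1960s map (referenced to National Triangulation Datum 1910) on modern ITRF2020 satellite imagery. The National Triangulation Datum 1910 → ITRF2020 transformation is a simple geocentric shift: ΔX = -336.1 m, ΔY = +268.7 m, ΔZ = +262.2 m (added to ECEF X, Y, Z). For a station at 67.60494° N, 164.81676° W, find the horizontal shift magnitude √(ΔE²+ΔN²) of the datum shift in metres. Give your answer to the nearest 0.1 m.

372.6 m

At φ = 67.60494°, λ = -164.81676°: sin φ = 0.924579, cos φ = 0.380991, sin λ = -0.261907, cos λ = -0.965093.
ΔE = −sin λ·ΔX + cos λ·ΔY = −(-0.261907)·(-336.1) + (-0.965093)·(268.7) = -347.35 m.
ΔN = −sin φ cos λ·ΔX − sin φ sin λ·ΔY + cos φ·ΔZ = −(0.924579)(-0.965093)(-336.1) − (0.924579)(-0.261907)(268.7) + (0.380991)(262.2) = -134.94 m.
Horizontal magnitude = √(ΔE² + ΔN²) = √((-347.35)² + (-134.94)²) = 372.64 m.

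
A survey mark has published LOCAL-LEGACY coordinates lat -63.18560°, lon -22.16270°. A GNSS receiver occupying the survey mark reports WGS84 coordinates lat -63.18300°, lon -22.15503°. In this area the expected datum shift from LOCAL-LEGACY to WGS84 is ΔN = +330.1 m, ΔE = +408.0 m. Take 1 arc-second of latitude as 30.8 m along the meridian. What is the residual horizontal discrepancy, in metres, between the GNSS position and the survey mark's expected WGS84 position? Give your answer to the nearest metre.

48 m

Observed coordinate differences: Δφ = +0.00260°, Δλ = +0.00767°.
Converting to metres (1° lat = 110880 m, cos φ = 0.451102): observed ΔN = 288.3 m, observed ΔE = 383.6 m.
Subtracting the expected shift leaves a residual of 288.3 − (330.1) = -41.8 m north and 383.6 − (408.0) = -24.4 m east.
Residual distance = √((-41.8)² + (-24.4)²) = 48.4 m.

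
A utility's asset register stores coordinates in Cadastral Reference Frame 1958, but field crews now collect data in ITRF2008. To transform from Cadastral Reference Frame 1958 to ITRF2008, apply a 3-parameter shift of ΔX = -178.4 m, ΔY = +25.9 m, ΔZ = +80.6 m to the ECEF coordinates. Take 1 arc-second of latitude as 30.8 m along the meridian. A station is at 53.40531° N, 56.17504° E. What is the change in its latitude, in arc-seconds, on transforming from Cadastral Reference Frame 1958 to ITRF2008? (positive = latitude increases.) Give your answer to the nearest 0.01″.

Δφ = 3.59″

sin φ = 0.802873, cos φ = 0.596150, sin λ = 0.830742, cos λ = 0.556658.
North component: ΔN = −sin φ cos λ·ΔX − sin φ sin λ·ΔY + cos φ·ΔZ = −(0.802873)(0.556658)(-178.4) − (0.802873)(0.830742)(25.9) + (0.596150)(80.6) = 110.51 m.
1° of latitude spans 3600 × 30.80 = 110880 m, so Δφ = 110.51 / 110880 × 3600 = 3.588″.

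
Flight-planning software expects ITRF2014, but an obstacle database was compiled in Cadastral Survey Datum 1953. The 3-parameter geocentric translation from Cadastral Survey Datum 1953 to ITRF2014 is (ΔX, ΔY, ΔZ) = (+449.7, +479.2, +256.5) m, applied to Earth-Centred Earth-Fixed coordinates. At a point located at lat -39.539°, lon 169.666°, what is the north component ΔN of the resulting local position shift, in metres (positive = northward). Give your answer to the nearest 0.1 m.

The local north axis is (−sin φ cos λ, −sin φ sin λ, cos φ), giving ΔN = -281.637 + 54.724 + 197.811 = -29.10 m.

ΔN = -29.1 m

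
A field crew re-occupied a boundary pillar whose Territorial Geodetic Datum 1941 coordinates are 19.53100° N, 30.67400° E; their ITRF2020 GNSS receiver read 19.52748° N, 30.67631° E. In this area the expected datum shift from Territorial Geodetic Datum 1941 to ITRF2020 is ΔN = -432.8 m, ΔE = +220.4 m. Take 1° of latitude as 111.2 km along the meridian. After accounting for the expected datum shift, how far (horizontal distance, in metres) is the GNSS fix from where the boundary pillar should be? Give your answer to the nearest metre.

Observed coordinate differences: Δφ = -0.00352°, Δλ = +0.00231°.
Converting to metres (1° lat = 111200 m, cos φ = 0.942461): observed ΔN = -391.4 m, observed ΔE = 242.1 m.
Subtracting the expected shift leaves a residual of -391.4 − (-432.8) = 41.4 m north and 242.1 − (220.4) = 21.7 m east.
Residual distance = √(41.4² + 21.7²) = 46.7 m.

47 m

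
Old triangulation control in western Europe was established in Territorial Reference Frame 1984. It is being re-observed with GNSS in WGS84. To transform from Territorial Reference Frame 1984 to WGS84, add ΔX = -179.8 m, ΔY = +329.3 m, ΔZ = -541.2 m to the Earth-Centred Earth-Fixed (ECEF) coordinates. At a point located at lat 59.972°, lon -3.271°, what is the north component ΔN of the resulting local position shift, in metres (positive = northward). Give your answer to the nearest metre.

At φ = 59.972°, λ = -3.271°: sin φ = 0.865781, cos φ = 0.500423, sin λ = -0.057059, cos λ = 0.998371.
ΔN = −sin φ cos λ·ΔX − sin φ sin λ·ΔY + cos φ·ΔZ = −(0.865781)(0.998371)(-179.8) − (0.865781)(-0.057059)(329.3) + (0.500423)(-541.2) = -99.15 m.

ΔN = -99 m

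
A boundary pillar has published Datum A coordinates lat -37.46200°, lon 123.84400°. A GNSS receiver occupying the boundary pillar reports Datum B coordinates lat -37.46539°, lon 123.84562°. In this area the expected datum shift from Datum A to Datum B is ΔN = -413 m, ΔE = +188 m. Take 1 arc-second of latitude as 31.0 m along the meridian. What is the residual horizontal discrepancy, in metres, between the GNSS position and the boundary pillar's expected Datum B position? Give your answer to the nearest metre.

Observed coordinate differences: Δφ = -0.00339°, Δλ = +0.00162°.
Converting to metres (1° lat = 111600 m, cos φ = 0.793757): observed ΔN = -378.3 m, observed ΔE = 143.5 m.
Subtracting the expected shift leaves a residual of -378.3 − (-413) = 34.7 m north and 143.5 − (188) = -44.5 m east.
Residual distance = √(34.7² + (-44.5)²) = 56.4 m.

56 m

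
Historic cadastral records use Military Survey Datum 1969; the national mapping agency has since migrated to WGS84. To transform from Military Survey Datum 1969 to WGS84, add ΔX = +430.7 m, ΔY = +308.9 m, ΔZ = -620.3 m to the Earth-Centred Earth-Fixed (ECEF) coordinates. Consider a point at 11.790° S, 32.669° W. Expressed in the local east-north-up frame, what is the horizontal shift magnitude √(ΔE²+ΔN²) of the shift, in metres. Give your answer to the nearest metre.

751 m

At φ = -11.790°, λ = -32.669°: sin φ = -0.204325, cos φ = 0.978903, sin λ = -0.539785, cos λ = 0.841803.
ΔE = −sin λ·ΔX + cos λ·ΔY = −(-0.539785)·(430.7) + (0.841803)·(308.9) = 492.52 m.
ΔN = −sin φ cos λ·ΔX − sin φ sin λ·ΔY + cos φ·ΔZ = −(-0.204325)(0.841803)(430.7) − (-0.204325)(-0.539785)(308.9) + (0.978903)(-620.3) = -567.20 m.
Horizontal magnitude = √(ΔE² + ΔN²) = √(492.52² + (-567.20)²) = 751.19 m.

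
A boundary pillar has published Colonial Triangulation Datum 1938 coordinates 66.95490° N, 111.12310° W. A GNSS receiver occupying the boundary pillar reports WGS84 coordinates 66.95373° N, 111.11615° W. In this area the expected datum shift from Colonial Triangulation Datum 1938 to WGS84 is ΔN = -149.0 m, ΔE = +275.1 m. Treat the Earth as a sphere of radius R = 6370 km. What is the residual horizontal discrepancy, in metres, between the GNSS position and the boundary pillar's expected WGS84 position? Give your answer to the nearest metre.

Observed coordinate differences: Δφ = -0.00117°, Δλ = +0.00695°.
Converting to metres (1° lat = 111177 m, cos φ = 0.391456): observed ΔN = -130.1 m, observed ΔE = 302.5 m.
Subtracting the expected shift leaves a residual of -130.1 − (-149.0) = 18.9 m north and 302.5 − (275.1) = 27.4 m east.
Residual distance = √(18.9² + 27.4²) = 33.3 m.

33 m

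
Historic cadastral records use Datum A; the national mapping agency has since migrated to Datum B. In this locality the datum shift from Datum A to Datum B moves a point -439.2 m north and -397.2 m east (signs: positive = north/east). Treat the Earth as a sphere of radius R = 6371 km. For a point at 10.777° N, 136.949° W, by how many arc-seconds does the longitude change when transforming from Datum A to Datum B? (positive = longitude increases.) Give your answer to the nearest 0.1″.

Δλ = -13.1″

At latitude 10.777°, cos φ = 0.982362.
One radian of longitude at latitude φ spans R cos φ, so Δλ = ΔE / (R cos φ) = -397.2 / (6371000 × 0.982362) = -6.3464e-05 rad = -13.090″.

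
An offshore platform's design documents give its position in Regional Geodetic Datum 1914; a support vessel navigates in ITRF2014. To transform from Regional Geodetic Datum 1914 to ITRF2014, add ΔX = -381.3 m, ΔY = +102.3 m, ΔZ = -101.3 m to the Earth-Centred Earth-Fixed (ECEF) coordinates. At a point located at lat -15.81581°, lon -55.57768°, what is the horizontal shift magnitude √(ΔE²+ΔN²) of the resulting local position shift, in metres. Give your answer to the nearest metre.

313 m

The local east axis at (φ, λ) is (−sin λ, cos λ, 0), so ΔE = −sin(-55.57768°)·(-381.3) + cos(-55.57768°)·102.3 = -256.70 m.
The local north axis is (−sin φ cos λ, −sin φ sin λ, cos φ), giving ΔN = -58.746 − 22.999 − 97.465 = -179.21 m.
Horizontal magnitude = √(ΔE² + ΔN²) = √((-256.70)² + (-179.21)²) = 313.07 m.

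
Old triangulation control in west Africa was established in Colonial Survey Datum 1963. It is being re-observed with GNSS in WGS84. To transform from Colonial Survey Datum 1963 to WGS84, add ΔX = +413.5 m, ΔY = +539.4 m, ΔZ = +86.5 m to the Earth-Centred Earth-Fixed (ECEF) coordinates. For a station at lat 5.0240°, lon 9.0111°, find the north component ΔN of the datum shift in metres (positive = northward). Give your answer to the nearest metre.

The local north axis is (−sin φ cos λ, −sin φ sin λ, cos φ), giving ΔN = -35.765 − 7.399 + 86.168 = 43.00 m.

ΔN = 43 m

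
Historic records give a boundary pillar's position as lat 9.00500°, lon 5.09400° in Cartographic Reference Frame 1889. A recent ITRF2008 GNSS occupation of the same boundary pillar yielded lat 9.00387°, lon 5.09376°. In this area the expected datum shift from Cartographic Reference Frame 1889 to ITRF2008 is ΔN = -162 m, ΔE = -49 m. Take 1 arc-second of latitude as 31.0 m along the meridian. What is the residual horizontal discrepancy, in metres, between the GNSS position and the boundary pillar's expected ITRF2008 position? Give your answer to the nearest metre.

42 m

Observed coordinate differences: Δφ = -0.00113°, Δλ = -0.00024°.
Converting to metres (1° lat = 111600 m, cos φ = 0.987675): observed ΔN = -126.1 m, observed ΔE = -26.5 m.
Subtracting the expected shift leaves a residual of -126.1 − (-162) = 35.9 m north and -26.5 − (-49) = 22.5 m east.
Residual distance = √(35.9² + 22.5²) = 42.4 m.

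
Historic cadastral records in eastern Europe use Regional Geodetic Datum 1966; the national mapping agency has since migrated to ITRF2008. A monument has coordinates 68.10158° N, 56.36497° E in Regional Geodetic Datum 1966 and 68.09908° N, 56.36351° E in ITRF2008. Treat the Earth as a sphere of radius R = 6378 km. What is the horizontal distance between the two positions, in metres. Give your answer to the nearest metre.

285 m

Δφ = 68.09908° − 68.10158° = -0.00250°; Δλ = 56.36351° − 56.36497° = -0.00146°.
1° along a meridian = πR/180 = 111317 m.
ΔN = Δφ × 111317 = -278.3 m; ΔE = Δλ × 111317 × cos(68.10158°) = -0.00146 × 111317 × 0.372962 = -60.6 m.
Distance = √(ΔE² + ΔN²) = √((-60.6)² + (-278.3)²) = 284.8 m.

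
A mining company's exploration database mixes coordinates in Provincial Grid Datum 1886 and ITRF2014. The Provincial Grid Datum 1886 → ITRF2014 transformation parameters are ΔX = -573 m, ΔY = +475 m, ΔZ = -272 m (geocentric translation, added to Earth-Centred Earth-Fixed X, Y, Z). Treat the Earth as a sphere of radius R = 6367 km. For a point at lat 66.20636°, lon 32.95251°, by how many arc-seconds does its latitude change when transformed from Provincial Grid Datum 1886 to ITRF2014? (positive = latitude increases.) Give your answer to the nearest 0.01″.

sin φ = 0.915004, cos φ = 0.403444, sin λ = 0.543944, cos λ = 0.839122.
North component: ΔN = −sin φ cos λ·ΔX − sin φ sin λ·ΔY + cos φ·ΔZ = −(0.915004)(0.839122)(-573) − (0.915004)(0.543944)(475) + (0.403444)(-272) = 93.80 m.
1° of latitude spans πR/180 = 111125 m, so Δφ = 93.80 / 111125 × 3600 = 3.039″.

Δφ = 3.04″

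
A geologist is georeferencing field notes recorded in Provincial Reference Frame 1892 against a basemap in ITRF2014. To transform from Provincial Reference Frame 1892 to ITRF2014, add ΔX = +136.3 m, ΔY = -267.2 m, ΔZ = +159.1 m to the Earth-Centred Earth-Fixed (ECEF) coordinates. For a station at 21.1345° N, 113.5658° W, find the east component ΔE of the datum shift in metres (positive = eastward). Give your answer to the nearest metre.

ΔE = 232 m

The local east axis at (φ, λ) is (−sin λ, cos λ, 0), so ΔE = −sin(-113.5658°)·136.3 + cos(-113.5658°)·(-267.2) = 231.76 m.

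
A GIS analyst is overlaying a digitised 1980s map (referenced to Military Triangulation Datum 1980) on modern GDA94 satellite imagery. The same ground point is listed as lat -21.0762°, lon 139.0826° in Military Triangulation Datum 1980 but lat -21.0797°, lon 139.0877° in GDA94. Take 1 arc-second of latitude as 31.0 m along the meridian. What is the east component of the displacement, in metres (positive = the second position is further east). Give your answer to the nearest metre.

Δφ = -21.0797° − -21.0762° = -0.0035°; Δλ = 139.0877° − 139.0826° = +0.0051°.
1° of latitude = 3600 × 31.00 = 111600 m.
ΔN = Δφ × 111600 = -390.6 m; ΔE = Δλ × 111600 × cos(-21.0762°) = +0.0051 × 111600 × 0.933103 = 531.1 m.

ΔE = 531 m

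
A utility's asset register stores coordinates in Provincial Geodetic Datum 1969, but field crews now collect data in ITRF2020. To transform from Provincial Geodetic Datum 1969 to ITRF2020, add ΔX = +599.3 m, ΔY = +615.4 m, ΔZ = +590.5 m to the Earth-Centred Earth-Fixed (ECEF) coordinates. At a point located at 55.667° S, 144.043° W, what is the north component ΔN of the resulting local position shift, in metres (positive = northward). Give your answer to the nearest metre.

The local north axis is (−sin φ cos λ, −sin φ sin λ, cos φ), giving ΔN = -400.589 − 298.393 + 333.043 = -365.94 m.

ΔN = -366 m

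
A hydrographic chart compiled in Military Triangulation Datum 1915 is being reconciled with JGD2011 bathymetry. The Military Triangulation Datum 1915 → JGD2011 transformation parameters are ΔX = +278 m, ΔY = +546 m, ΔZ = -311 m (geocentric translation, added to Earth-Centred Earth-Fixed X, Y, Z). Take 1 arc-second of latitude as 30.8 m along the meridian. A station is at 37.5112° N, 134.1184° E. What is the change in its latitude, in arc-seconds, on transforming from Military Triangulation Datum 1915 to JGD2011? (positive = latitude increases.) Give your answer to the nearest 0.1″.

sin φ = 0.608916, cos φ = 0.793234, sin λ = 0.717903, cos λ = -0.696143.
North component: ΔN = −sin φ cos λ·ΔX − sin φ sin λ·ΔY + cos φ·ΔZ = −(0.608916)(-0.696143)(278) − (0.608916)(0.717903)(546) + (0.793234)(-311) = -367.53 m.
1° of latitude spans 3600 × 30.80 = 110880 m, so Δφ = -367.53 / 110880 × 3600 = -11.933″.

Δφ = -11.9″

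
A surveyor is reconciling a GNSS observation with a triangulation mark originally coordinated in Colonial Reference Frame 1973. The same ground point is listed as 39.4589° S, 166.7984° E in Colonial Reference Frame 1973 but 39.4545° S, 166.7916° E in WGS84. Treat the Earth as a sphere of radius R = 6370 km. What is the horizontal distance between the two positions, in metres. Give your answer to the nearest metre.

Δφ = -39.4545° − -39.4589° = +0.0044°; Δλ = 166.7916° − 166.7984° = -0.0068°.
1° along a meridian = πR/180 = 111177 m.
ΔN = Δφ × 111177 = 489.2 m; ΔE = Δλ × 111177 × cos(-39.4589°) = -0.0068 × 111177 × 0.772081 = -583.7 m.
Distance = √(ΔE² + ΔN²) = √((-583.7)² + 489.2²) = 761.6 m.

762 m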